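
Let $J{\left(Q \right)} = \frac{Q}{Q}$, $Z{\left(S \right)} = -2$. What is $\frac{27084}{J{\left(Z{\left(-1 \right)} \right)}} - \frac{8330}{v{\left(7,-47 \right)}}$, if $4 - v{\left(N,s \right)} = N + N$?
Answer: $27917$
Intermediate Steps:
$v{\left(N,s \right)} = 4 - 2 N$ ($v{\left(N,s \right)} = 4 - \left(N + N\right) = 4 - 2 N$)
$J{\left(Q \right)} = 1$
$\frac{27084}{J{\left(Z{\left(-1 \right)} \right)}} - \frac{8330}{v{\left(7,-47 \right)}} = \frac{27084}{1} - \frac{8330}{4 - 14} = 27084 \cdot 1 - \frac{8330}{4 - 14} = 27084 - \frac{8330}{-10} = 27084 - -833 = 27084 + 833 = 27917$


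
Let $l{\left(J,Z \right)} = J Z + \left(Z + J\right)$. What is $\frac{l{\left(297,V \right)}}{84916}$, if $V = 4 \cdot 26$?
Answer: $\frac{31289}{84916} \approx 0.36847$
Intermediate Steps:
$V = 104$
$l{\left(J,Z \right)} = J + Z + J Z$ ($l{\left(J,Z \right)} = J Z + \left(J + Z\right) = J + Z + J Z$)
$\frac{l{\left(297,V \right)}}{84916} = \frac{297 + 104 + 297 \cdot 104}{84916} = \left(297 + 104 + 30888\right) \frac{1}{84916} = 31289 \cdot \frac{1}{84916} = \frac{31289}{84916}$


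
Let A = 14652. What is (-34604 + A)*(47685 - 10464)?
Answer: -742633392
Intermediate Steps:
(-34604 + A)*(47685 - 10464) = (-34604 + 14652)*(47685 - 10464) = -19952*37221 = -742633392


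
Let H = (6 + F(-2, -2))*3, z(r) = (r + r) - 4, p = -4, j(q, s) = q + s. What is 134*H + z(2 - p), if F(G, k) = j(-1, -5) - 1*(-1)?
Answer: 410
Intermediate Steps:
F(G, k) = -5 (F(G, k) = (-1 - 5) - 1*(-1) = -6 + 1 = -5)
z(r) = -4 + 2*r (z(r) = 2*r - 4 = -4 + 2*r)
H = 3 (H = (6 - 5)*3 = 1*3 = 3)
134*H + z(2 - p) = 134*3 + (-4 + 2*(2 - 1*(-4))) = 402 + (-4 + 2*(2 + 4)) = 402 + (-4 + 2*6) = 402 + (-4 + 12) = 402 + 8 = 410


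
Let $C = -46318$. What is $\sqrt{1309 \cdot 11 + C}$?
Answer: $i \sqrt{31919} \approx 178.66 i$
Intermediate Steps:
$\sqrt{1309 \cdot 11 + C} = \sqrt{1309 \cdot 11 - 46318} = \sqrt{14399 - 46318} = \sqrt{-31919} = i \sqrt{31919}$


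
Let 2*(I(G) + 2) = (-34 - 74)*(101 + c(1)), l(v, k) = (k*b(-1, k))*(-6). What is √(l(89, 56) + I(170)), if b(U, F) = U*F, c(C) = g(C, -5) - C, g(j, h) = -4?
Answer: √13630 ≈ 116.75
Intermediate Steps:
c(C) = -4 - C
b(U, F) = F*U
l(v, k) = 6*k² (l(v, k) = (k*(k*(-1)))*(-6) = (k*(-k))*(-6) = -k²*(-6) = 6*k²)
I(G) = -5186 (I(G) = -2 + ((-34 - 74)*(101 + (-4 - 1*1)))/2 = -2 + (-108*(101 + (-4 - 1)))/2 = -2 + (-108*(101 - 5))/2 = -2 + (-108*96)/2 = -2 + (½)*(-10368) = -2 - 5184 = -5186)
√(l(89, 56) + I(170)) = √(6*56² - 5186) = √(6*3136 - 5186) = √(18816 - 5186) = √13630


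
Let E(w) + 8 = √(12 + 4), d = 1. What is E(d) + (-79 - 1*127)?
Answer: -210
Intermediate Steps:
E(w) = -4 (E(w) = -8 + √(12 + 4) = -8 + √16 = -8 + 4 = -4)
E(d) + (-79 - 1*127) = -4 + (-79 - 1*127) = -4 + (-79 - 127) = -4 - 206 = -210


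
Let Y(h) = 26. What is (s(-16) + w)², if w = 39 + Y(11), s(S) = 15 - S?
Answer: 9216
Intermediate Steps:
w = 65 (w = 39 + 26 = 65)
(s(-16) + w)² = ((15 - 1*(-16)) + 65)² = ((15 + 16) + 65)² = (31 + 65)² = 96² = 9216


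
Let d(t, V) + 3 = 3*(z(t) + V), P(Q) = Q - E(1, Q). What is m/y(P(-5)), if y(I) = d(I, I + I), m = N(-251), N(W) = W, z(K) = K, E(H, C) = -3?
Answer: 251/21 ≈ 11.952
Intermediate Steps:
P(Q) = 3 + Q (P(Q) = Q - 1*(-3) = Q + 3 = 3 + Q)
m = -251
d(t, V) = -3 + 3*V + 3*t (d(t, V) = -3 + 3*(t + V) = -3 + 3*(V + t) = -3 + (3*V + 3*t) = -3 + 3*V + 3*t)
y(I) = -3 + 9*I (y(I) = -3 + 3*(I + I) + 3*I = -3 + 3*(2*I) + 3*I = -3 + 6*I + 3*I = -3 + 9*I)
m/y(P(-5)) = -251/(-3 + 9*(3 - 5)) = -251/(-3 + 9*(-2)) = -251/(-3 - 18) = -251/(-21) = -251*(-1/21) = 251/21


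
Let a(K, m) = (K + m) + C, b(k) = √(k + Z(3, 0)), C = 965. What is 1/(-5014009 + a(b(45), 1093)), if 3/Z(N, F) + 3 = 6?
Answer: -5011951/25119652826355 - √46/25119652826355 ≈ -1.9952e-7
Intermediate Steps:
Z(N, F) = 1 (Z(N, F) = 3/(-3 + 6) = 3/3 = 3*(⅓) = 1)
b(k) = √(1 + k) (b(k) = √(k + 1) = √(1 + k))
a(K, m) = 965 + K + m (a(K, m) = (K + m) + 965 = 965 + K + m)
1/(-5014009 + a(b(45), 1093)) = 1/(-5014009 + (965 + √(1 + 45) + 1093)) = 1/(-5014009 + (965 + √46 + 1093)) = 1/(-5014009 + (2058 + √46)) = 1/(-5011951 + √46)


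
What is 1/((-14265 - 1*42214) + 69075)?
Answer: 1/12596 ≈ 7.9390e-5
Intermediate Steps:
1/((-14265 - 1*42214) + 69075) = 1/((-14265 - 42214) + 69075) = 1/(-56479 + 69075) = 1/12596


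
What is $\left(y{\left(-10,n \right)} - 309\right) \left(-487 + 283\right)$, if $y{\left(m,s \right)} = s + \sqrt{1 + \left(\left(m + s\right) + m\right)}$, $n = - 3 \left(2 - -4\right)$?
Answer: $66708 - 204 i \sqrt{37} \approx 66708.0 - 1240.9 i$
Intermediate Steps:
$n = -18$ ($n = - 3 \left(2 + 4\right) = \left(-3\right) 6 = -18$)
$y{\left(m,s \right)} = s + \sqrt{1 + s + 2 m}$ ($y{\left(m,s \right)} = s + \sqrt{1 + \left(s + 2 m\right)} = s + \sqrt{1 + s + 2 m}$)
$\left(y{\left(-10,n \right)} - 309\right) \left(-487 + 283\right) = \left(\left(-18 + \sqrt{1 - 18 + 2 \left(-10\right)}\right) - 309\right) \left(-487 + 283\right) = \left(\left(-18 + \sqrt{1 - 18 - 20}\right) - 309\right) \left(-204\right) = \left(\left(-18 + \sqrt{-37}\right) - 309\right) \left(-204\right) = \left(\left(-18 + i \sqrt{37}\right) - 309\right) \left(-204\right) = \left(-327 + i \sqrt{37}\right) \left(-204\right) = 66708 - 204 i \sqrt{37}$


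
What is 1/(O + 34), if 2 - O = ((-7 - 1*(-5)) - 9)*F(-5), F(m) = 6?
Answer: 1/102 ≈ 0.0098039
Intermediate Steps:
O = 68 (O = 2 - ((-7 - 1*(-5)) - 9)*6 = 2 - ((-7 + 5) - 9)*6 = 2 - (-2 - 9)*6 = 2 - (-11)*6 = 2 - 1*(-66) = 2 + 66 = 68)
1/(O + 34) = 1/(68 + 34) = 1/102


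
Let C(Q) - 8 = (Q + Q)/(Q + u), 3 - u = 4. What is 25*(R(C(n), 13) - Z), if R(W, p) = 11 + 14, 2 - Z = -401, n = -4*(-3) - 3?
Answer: -9450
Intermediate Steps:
u = -1 (u = 3 - 1*4 = 3 - 4 = -1)
n = 9 (n = 12 - 3 = 9)
Z = 403 (Z = 2 - 1*(-401) = 2 + 401 = 403)
C(Q) = 8 + 2*Q/(-1 + Q) (C(Q) = 8 + (Q + Q)/(Q - 1) = 8 + (2*Q)/(-1 + Q) = 8 + 2*Q/(-1 + Q))
R(W, p) = 25
25*(R(C(n), 13) - Z) = 25*(25 - 1*403) = 25*(25 - 403) = 25*(-378) = -9450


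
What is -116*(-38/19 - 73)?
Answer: 8700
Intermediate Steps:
-116*(-38/19 - 73) = -116*(-38*1/19 - 73) = -116*(-2 - 73) = -116*(-75) = 8700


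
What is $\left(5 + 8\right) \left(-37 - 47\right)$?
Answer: $-1092$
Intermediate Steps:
$\left(5 + 8\right) \left(-37 - 47\right) = 13 \left(-84\right) = -1092$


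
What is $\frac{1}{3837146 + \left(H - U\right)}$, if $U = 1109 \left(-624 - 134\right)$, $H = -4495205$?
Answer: $\frac{1}{182563} \approx 5.4776 \cdot 10^{-6}$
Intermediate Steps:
$U = -840622$ ($U = 1109 \left(-758\right) = -840622$)
$\frac{1}{3837146 + \left(H - U\right)} = \frac{1}{3837146 - 3654583} = \frac{1}{182563}$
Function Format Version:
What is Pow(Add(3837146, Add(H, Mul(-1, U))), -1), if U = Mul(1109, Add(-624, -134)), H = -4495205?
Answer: Rational(1, 182563) ≈ 5.4776e-6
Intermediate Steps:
U = -840622 (U = Mul(1109, -758) = -840622)
Pow(Add(3837146, Add(H, Mul(-1, U))), -1) = Pow(Add(3837146, Add(-4495205, Mul(-1, -840622))), -1) = Pow(Add(3837146, Add(-4495205, 840622)), -1) = Pow(Add(3837146, -3654583), -1) = Pow(182563, -1) = Rational(1, 182563)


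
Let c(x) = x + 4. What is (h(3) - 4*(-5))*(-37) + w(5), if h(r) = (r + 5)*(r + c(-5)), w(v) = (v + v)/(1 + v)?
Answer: -3991/3 ≈ -1330.3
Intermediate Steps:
c(x) = 4 + x
w(v) = 2*v/(1 + v) (w(v) = (2*v)/(1 + v) = 2*v/(1 + v))
h(r) = (-1 + r)*(5 + r) (h(r) = (r + 5)*(r + (4 - 5)) = (5 + r)*(r - 1) = (5 + r)*(-1 + r) = (-1 + r)*(5 + r))
(h(3) - 4*(-5))*(-37) + w(5) = ((-5 + 3**2 + 4*3) - 4*(-5))*(-37) + 2*5/(1 + 5) = ((-5 + 9 + 12) + 20)*(-37) + 2*5/6 = (16 + 20)*(-37) + 2*5*(1/6) = 36*(-37) + 5/3 = -1332 + 5/3 = -3991/3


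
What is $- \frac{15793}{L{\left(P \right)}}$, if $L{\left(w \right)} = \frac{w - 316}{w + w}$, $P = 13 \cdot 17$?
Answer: $\frac{6980506}{95} \approx 73479.0$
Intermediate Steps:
$P = 221$
$L{\left(w \right)} = \frac{-316 + w}{2 w}$
$- \frac{15793}{L{\left(P \right)}} = - \frac{15793}{\frac{1}{2} \cdot \frac{1}{221} \left(-316 + 221\right)} = - \frac{15793}{\frac{1}{2} \cdot \frac{1}{221} \left(-95\right)} = - \frac{15793}{- \frac{95}{442}} = \left(-15793\right) \left(- \frac{442}{95}\right) = \frac{6980506}{95}$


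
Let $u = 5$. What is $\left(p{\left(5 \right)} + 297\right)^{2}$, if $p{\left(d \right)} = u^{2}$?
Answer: $103684$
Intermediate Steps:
$p{\left(d \right)} = 25$ ($p{\left(d \right)} = 5^{2} = 25$)
$\left(p{\left(5 \right)} + 297\right)^{2} = \left(25 + 297\right)^{2} = 322^{2} = 103684$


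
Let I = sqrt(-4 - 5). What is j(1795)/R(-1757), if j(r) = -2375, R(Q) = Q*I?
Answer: -2375*I/5271 ≈ -0.45058*I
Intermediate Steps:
I = 3*I (I = sqrt(-9) = 3*I ≈ 3.0*I)
R(Q) = 3*I*Q (R(Q) = Q*(3*I) = 3*I*Q)
j(1795)/R(-1757) = -2375*I/5271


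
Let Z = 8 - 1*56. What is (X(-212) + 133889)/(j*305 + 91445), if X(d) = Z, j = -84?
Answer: 133841/65825 ≈ 2.0333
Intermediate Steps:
Z = -48 (Z = 8 - 56 = -48)
X(d) = -48
(X(-212) + 133889)/(j*305 + 91445) = (-48 + 133889)/(-84*305 + 91445) = 133841/(-25620 + 91445) = 133841/65825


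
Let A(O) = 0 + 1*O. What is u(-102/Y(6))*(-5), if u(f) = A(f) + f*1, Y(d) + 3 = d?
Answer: 340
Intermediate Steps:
Y(d) = -3 + d
A(O) = O (A(O) = 0 + O = O)
u(f) = 2*f (u(f) = f + f*1 = f + f = 2*f)
u(-102/Y(6))*(-5) = (2*(-102/(-3 + 6)))*(-5) = (2*(-102/3))*(-5) = (2*(-102*1/3))*(-5) = (2*(-34))*(-5) = -68*(-5) = 340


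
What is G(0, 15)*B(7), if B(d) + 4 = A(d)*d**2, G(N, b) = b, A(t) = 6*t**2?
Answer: 216030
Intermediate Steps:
B(d) = -4 + 6*d**4 (B(d) = -4 + (6*d**2)*d**2 = -4 + 6*d**4)
G(0, 15)*B(7) = 15*(-4 + 6*7**4) = 15*(-4 + 6*2401) = 15*(-4 + 14406) = 15*14402 = 216030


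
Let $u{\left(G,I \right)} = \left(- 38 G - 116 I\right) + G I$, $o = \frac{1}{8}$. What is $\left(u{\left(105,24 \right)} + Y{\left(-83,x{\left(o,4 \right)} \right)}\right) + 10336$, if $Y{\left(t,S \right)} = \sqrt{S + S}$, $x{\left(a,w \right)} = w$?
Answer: $6082 + 2 \sqrt{2} \approx 6084.8$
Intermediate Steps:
$o = \frac{1}{8} \approx 0.125$
$u{\left(G,I \right)} = - 116 I - 38 G + G I$ ($u{\left(G,I \right)} = \left(- 116 I - 38 G\right) + G I = - 116 I - 38 G + G I$)
$Y{\left(t,S \right)} = \sqrt{2} \sqrt{S}$ ($Y{\left(t,S \right)} = \sqrt{2 S} = \sqrt{2} \sqrt{S}$)
$\left(u{\left(105,24 \right)} + Y{\left(-83,x{\left(o,4 \right)} \right)}\right) + 10336 = \left(\left(\left(-116\right) 24 - 3990 + 105 \cdot 24\right) + \sqrt{2} \sqrt{4}\right) + 10336 = \left(\left(-2784 - 3990 + 2520\right) + \sqrt{2} \cdot 2\right) + 10336 = \left(-4254 + 2 \sqrt{2}\right) + 10336 = 6082 + 2 \sqrt{2}$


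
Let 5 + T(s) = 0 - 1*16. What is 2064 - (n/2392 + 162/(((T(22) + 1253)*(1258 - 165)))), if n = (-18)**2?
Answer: 415482970785/201313112 ≈ 2063.9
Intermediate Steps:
n = 324
T(s) = -21 (T(s) = -5 + (0 - 1*16) = -5 + (0 - 16) = -5 - 16 = -21)
2064 - (n/2392 + 162/(((T(22) + 1253)*(1258 - 165)))) = 2064 - (324/2392 + 162/(((-21 + 1253)*(1258 - 165)))) = 2064 - (324*(1/2392) + 162/((1232*1093))) = 2064 - (81/598 + 162/1346576) = 2064 - (81/598 + 162*(1/1346576)) = 2064 - (81/598 + 81/673288) = 2064 - 1*27292383/201313112 = 2064 - 27292383/201313112 = 415482970785/201313112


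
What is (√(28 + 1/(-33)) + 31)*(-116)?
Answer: -3596 - 116*√30459/33 ≈ -4209.5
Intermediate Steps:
(√(28 + 1/(-33)) + 31)*(-116) = (√(28 - 1/33) + 31)*(-116) = (√(923/33) + 31)*(-116) = (√30459/33 + 31)*(-116) = (31 + √30459/33)*(-116) = -3596 - 116*√30459/33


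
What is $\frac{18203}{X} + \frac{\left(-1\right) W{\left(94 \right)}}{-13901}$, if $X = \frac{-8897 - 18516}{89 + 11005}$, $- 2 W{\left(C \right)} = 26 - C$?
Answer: $- \frac{2807223751840}{381068113} \approx -7366.7$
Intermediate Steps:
$W{\left(C \right)} = -13 + \frac{C}{2}$ ($W{\left(C \right)} = - \frac{26 - C}{2} = -13 + \frac{C}{2}$)
$X = - \frac{27413}{11094} \approx -2.471$
$\frac{18203}{X} + \frac{\left(-1\right) W{\left(94 \right)}}{-13901} = \frac{18203}{- \frac{27413}{11094}} + \frac{\left(-1\right) \left(-13 + \frac{1}{2} \cdot 94\right)}{-13901} = 18203 \left(- \frac{11094}{27413}\right) + - (-13 + 47) \left(- \frac{1}{13901}\right) = - \frac{201944082}{27413} + \left(-1\right) 34 \left(- \frac{1}{13901}\right) = - \frac{201944082}{27413} - - \frac{34}{13901} = - \frac{201944082}{27413} + \frac{34}{13901} = - \frac{2807223751840}{381068113}$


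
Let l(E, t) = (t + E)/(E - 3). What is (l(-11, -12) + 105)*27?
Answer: 40311/14 ≈ 2879.4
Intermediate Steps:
l(E, t) = (E + t)/(-3 + E)
(l(-11, -12) + 105)*27 = ((-11 - 12)/(-3 - 11) + 105)*27 = (-23/(-14) + 105)*27 = (-1/14*(-23) + 105)*27 = (23/14 + 105)*27 = (1493/14)*27 = 40311/14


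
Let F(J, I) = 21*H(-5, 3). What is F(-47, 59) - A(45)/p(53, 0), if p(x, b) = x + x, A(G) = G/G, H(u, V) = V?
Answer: 6677/106 ≈ 62.991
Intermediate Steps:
A(G) = 1
p(x, b) = 2*x
F(J, I) = 63 (F(J, I) = 21*3 = 63)
F(-47, 59) - A(45)/p(53, 0) = 63 - 1/(2*53) = 63 - 1/106 = 6677/106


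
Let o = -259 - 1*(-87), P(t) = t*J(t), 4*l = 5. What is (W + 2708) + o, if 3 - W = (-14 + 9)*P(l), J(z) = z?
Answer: 40749/16 ≈ 2546.8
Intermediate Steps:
l = 5/4 (l = (¼)*5 = 5/4 ≈ 1.2500)
P(t) = t² (P(t) = t*t = t²)
W = 173/16 (W = 3 - (-14 + 9)*(5/4)² = 3 - (-5)*25/16 = 3 - 1*(-125/16) = 3 + 125/16 = 173/16 ≈ 10.813)
o = -172 (o = -259 + 87 = -172)
(W + 2708) + o = (173/16 + 2708) - 172 = 43501/16 - 172 = 40749/16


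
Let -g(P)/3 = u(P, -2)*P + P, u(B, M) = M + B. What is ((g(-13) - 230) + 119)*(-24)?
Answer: 15768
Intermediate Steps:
u(B, M) = B + M
g(P) = -3*P - 3*P*(-2 + P) (g(P) = -3*((P - 2)*P + P) = -3*((-2 + P)*P + P) = -3*(P*(-2 + P) + P) = -3*(P + P*(-2 + P)) = -3*P - 3*P*(-2 + P))
((g(-13) - 230) + 119)*(-24) = ((3*(-13)*(1 - 1*(-13)) - 230) + 119)*(-24) = ((3*(-13)*(1 + 13) - 230) + 119)*(-24) = ((3*(-13)*14 - 230) + 119)*(-24) = ((-546 - 230) + 119)*(-24) = (-776 + 119)*(-24) = -657*(-24) = 15768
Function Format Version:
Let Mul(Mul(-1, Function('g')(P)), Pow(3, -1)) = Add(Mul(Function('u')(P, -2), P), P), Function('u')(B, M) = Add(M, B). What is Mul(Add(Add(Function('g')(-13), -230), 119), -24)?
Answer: 15768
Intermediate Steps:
Function('u')(B, M) = Add(B, M)
Function('g')(P) = Add(Mul(-3, P), Mul(-3, P, Add(-2, P))) (Function('g')(P) = Mul(-3, Add(Mul(Add(P, -2), P), P)) = Mul(-3, Add(Mul(Add(-2, P), P), P)) = Mul(-3, Add(Mul(P, Add(-2, P)), P)) = Mul(-3, Add(P, Mul(P, Add(-2, P)))) = Add(Mul(-3, P), Mul(-3, P, Add(-2, P))))
Mul(Add(Add(Function('g')(-13), -230), 119), -24) = Mul(Add(Add(Mul(3, -13, Add(1, Mul(-1, -13))), -230), 119), -24) = Mul(Add(Add(Mul(3, -13, Add(1, 13)), -230), 119), -24) = Mul(Add(Add(Mul(3, -13, 14), -230), 119), -24) = Mul(Add(Add(-546, -230), 119), -24) = Mul(Add(-776, 119), -24) = Mul(-657, -24) = 15768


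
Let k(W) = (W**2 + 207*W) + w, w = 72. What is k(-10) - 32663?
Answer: -34561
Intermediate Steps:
k(W) = 72 + W**2 + 207*W (k(W) = (W**2 + 207*W) + 72 = 72 + W**2 + 207*W)
k(-10) - 32663 = (72 + (-10)**2 + 207*(-10)) - 32663 = (72 + 100 - 2070) - 32663 = -1898 - 32663 = -34561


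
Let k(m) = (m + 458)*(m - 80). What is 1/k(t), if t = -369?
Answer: -1/39961 ≈ -2.5024e-5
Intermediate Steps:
k(m) = (-80 + m)*(458 + m) (k(m) = (458 + m)*(-80 + m) = (-80 + m)*(458 + m))
1/k(t) = 1/(-36640 + (-369)**2 + 378*(-369)) = 1/(-36640 + 136161 - 139482) = 1/(-39961) = -1/39961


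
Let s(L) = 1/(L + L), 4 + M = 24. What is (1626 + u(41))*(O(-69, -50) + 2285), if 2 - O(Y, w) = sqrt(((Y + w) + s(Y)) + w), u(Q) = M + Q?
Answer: 3858169 - 1687*I*sqrt(3218574)/138 ≈ 3.8582e+6 - 21931.0*I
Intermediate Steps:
M = 20 (M = -4 + 24 = 20)
s(L) = 1/(2*L)
u(Q) = 20 + Q
O(Y, w) = 2 - sqrt(Y + 1/(2*Y) + 2*w) (O(Y, w) = 2 - sqrt(((Y + w) + 1/(2*Y)) + w) = 2 - sqrt((Y + w + 1/(2*Y)) + w) = 2 - sqrt(Y + 1/(2*Y) + 2*w))
(1626 + u(41))*(O(-69, -50) + 2285) = (1626 + (20 + 41))*((2 - sqrt(2/(-69) + 4*(-69) + 8*(-50))/2) + 2285) = (1626 + 61)*((2 - sqrt(2*(-1/69) - 276 - 400)/2) + 2285) = 1687*((2 - sqrt(-2/69 - 276 - 400)/2) + 2285) = 1687*((2 - I*sqrt(3218574)/138) + 2285) = 1687*(2287 - I*sqrt(3218574)/138) = 3858169 - 1687*I*sqrt(3218574)/138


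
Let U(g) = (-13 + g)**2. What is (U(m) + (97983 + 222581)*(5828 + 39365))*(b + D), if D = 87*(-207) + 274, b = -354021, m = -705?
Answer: -5385913333364256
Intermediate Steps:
D = -17735 (D = -18009 + 274 = -17735)
(U(m) + (97983 + 222581)*(5828 + 39365))*(b + D) = ((-13 - 705)**2 + (97983 + 222581)*(5828 + 39365))*(-354021 - 17735) = ((-718)**2 + 320564*45193)*(-371756) = (515524 + 14487248852)*(-371756) = 14487764376*(-371756) = -5385913333364256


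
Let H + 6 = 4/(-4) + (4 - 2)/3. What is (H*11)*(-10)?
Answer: 2090/3 ≈ 696.67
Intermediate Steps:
H = -19/3 (H = -6 + (4/(-4) + (4 - 2)/3) = -6 + (4*(-1/4) + 2*(1/3)) = -6 + (-1 + 2/3) = -6 - 1/3 = -19/3 ≈ -6.3333)
(H*11)*(-10) = -19/3*11*(-10) = -209/3*(-10) = 2090/3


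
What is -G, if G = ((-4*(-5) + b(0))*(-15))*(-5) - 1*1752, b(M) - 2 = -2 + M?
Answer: 252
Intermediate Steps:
b(M) = M (b(M) = 2 + (-2 + M) = M)
G = -252 (G = ((-4*(-5) + 0)*(-15))*(-5) - 1*1752 = ((20 + 0)*(-15))*(-5) - 1752 = (20*(-15))*(-5) - 1752 = -300*(-5) - 1752 = 1500 - 1752 = -252)
-G = -1*(-252) = 252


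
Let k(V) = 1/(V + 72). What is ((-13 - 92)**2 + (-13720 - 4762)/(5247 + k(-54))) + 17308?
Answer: 2675634175/94447 ≈ 28329.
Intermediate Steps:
k(V) = 1/(72 + V)
((-13 - 92)**2 + (-13720 - 4762)/(5247 + k(-54))) + 17308 = ((-13 - 92)**2 + (-13720 - 4762)/(5247 + 1/(72 - 54))) + 17308 = ((-105)**2 - 18482/(5247 + 1/18)) + 17308 = (11025 - 18482/(5247 + 1/18)) + 17308 = (11025 - 18482/94447/18) + 17308 = (11025 - 18482*18/94447) + 17308 = (11025 - 332676/94447) + 17308 = 1040945499/94447 + 17308 = 2675634175/94447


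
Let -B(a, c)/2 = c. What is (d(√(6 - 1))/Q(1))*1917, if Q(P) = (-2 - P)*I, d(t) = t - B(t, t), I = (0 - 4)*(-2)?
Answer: -1917*√5/8 ≈ -535.82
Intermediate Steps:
I = 8 (I = -4*(-2) = 8)
B(a, c) = -2*c
d(t) = 3*t (d(t) = t - (-2)*t = t + 2*t = 3*t)
Q(P) = -16 - 8*P (Q(P) = (-2 - P)*8 = -16 - 8*P)
(d(√(6 - 1))/Q(1))*1917 = ((3*√(6 - 1))/(-16 - 8*1))*1917 = ((3*√5)/(-16 - 8))*1917 = ((3*√5)/(-24))*1917 = ((3*√5)*(-1/24))*1917 = -√5/8*1917 = -1917*√5/8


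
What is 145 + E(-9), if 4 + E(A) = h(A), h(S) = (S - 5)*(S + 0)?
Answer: 267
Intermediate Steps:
h(S) = S*(-5 + S) (h(S) = (-5 + S)*S = S*(-5 + S))
E(A) = -4 + A*(-5 + A)
145 + E(-9) = 145 + (-4 - 9*(-5 - 9)) = 145 + (-4 - 9*(-14)) = 145 + (-4 + 126) = 145 + 122 = 267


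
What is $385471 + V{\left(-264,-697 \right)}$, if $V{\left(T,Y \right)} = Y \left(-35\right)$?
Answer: $409866$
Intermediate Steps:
$V{\left(T,Y \right)} = - 35 Y$
$385471 + V{\left(-264,-697 \right)} = 385471 - -24395 = 385471 + 24395 = 409866$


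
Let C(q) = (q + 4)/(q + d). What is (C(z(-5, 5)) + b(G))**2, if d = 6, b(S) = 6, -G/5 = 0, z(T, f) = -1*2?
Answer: 169/4 ≈ 42.250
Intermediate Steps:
z(T, f) = -2
G = 0 (G = -5*0 = 0)
C(q) = (4 + q)/(6 + q) (C(q) = (q + 4)/(q + 6) = (4 + q)/(6 + q))
(C(z(-5, 5)) + b(G))**2 = ((4 - 2)/(6 - 2) + 6)**2 = (2/4 + 6)**2 = ((1/4)*2 + 6)**2 = (1/2 + 6)**2 = (13/2)**2 = 169/4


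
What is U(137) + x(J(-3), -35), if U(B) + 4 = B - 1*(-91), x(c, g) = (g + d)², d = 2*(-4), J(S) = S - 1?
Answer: 2073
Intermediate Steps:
J(S) = -1 + S
d = -8
x(c, g) = (-8 + g)² (x(c, g) = (g - 8)² = (-8 + g)²)
U(B) = 87 + B (U(B) = -4 + (B - 1*(-91)) = -4 + (B + 91) = -4 + (91 + B) = 87 + B)
U(137) + x(J(-3), -35) = (87 + 137) + (-8 - 35)² = 224 + (-43)² = 224 + 1849 = 2073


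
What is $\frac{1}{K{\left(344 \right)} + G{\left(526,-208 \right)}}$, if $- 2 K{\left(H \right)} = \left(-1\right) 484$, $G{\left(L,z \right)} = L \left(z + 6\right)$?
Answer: $- \frac{1}{106010} \approx -9.4331 \cdot 10^{-6}$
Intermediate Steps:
$G{\left(L,z \right)} = L \left(6 + z\right)$
$K{\left(H \right)} = 242$ ($K{\left(H \right)} = - \frac{\left(-1\right) 484}{2} = \left(- \frac{1}{2}\right) \left(-484\right) = 242$)
$\frac{1}{K{\left(344 \right)} + G{\left(526,-208 \right)}} = \frac{1}{242 + 526 \left(6 - 208\right)} = \frac{1}{242 + 526 \left(-202\right)} = \frac{1}{242 - 106252} = \frac{1}{-106010} = - \frac{1}{106010}$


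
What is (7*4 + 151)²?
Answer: 32041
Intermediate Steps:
(7*4 + 151)² = (28 + 151)² = 179² = 32041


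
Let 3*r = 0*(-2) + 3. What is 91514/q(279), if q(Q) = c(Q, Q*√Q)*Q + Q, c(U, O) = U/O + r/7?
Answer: 5124784/17807 - 4484186*√31/1656051 ≈ 272.72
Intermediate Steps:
r = 1 (r = (0*(-2) + 3)/3 = (0 + 3)/3 = (⅓)*3 = 1)
c(U, O) = ⅐ + U/O (c(U, O) = U/O + 1/7 = U/O + 1*(⅐) = U/O + ⅐ = ⅐ + U/O)
q(Q) = Q + (Q + Q^(3/2)/7)/√Q (q(Q) = ((Q + (Q*√Q)/7)/((Q*√Q)))*Q + Q = ((Q + Q^(3/2)/7)/(Q^(3/2)))*Q + Q = ((Q + Q^(3/2)/7)/Q^(3/2))*Q + Q = (Q + Q^(3/2)/7)/√Q + Q = Q + (Q + Q^(3/2)/7)/√Q)
91514/q(279) = 91514/(√279 + (8/7)*279) = 91514/(3*√31 + 2232/7) = 91514/(2232/7 + 3*√31)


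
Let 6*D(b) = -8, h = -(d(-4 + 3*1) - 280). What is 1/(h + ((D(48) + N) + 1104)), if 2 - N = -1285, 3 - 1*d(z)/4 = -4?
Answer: 3/7925 ≈ 0.00037855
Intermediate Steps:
d(z) = 28 (d(z) = 12 - 4*(-4) = 12 + 16 = 28)
h = 252 (h = -(28 - 280) = -1*(-252) = 252)
D(b) = -4/3 (D(b) = (⅙)*(-8) = -4/3)
N = 1287 (N = 2 - 1*(-1285) = 2 + 1285 = 1287)
1/(h + ((D(48) + N) + 1104)) = 1/(252 + ((-4/3 + 1287) + 1104)) = 1/(252 + (3857/3 + 1104)) = 1/(252 + 7169/3) = 1/(7925/3) = 3/7925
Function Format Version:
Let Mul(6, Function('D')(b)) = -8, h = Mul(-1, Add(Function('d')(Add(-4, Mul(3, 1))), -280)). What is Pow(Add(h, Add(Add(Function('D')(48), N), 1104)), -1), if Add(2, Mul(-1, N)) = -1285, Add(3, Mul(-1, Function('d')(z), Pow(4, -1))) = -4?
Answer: Rational(3, 7925) ≈ 0.00037855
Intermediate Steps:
Function('d')(z) = 28 (Function('d')(z) = Add(12, Mul(-4, -4)) = Add(12, 16) = 28)
h = 252 (h = Mul(-1, Add(28, -280)) = Mul(-1, -252) = 252)
Function('D')(b) = Rational(-4, 3) (Function('D')(b) = Mul(Rational(1, 6), -8) = Rational(-4, 3))
N = 1287 (N = Add(2, Mul(-1, -1285)) = Add(2, 1285) = 1287)
Pow(Add(h, Add(Add(Function('D')(48), N), 1104)), -1) = Pow(Add(252, Add(Add(Rational(-4, 3), 1287), 1104)), -1) = Pow(Add(252, Add(Rational(3857, 3), 1104)), -1) = Pow(Add(252, Rational(7169, 3)), -1) = Pow(Rational(7925, 3), -1) = Rational(3, 7925)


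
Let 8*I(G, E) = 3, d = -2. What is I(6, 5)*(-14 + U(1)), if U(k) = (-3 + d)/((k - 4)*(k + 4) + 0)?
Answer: -41/8 ≈ -5.1250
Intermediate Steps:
I(G, E) = 3/8 (I(G, E) = (1/8)*3 = 3/8)
U(k) = -5/((-4 + k)*(4 + k)) (U(k) = (-3 - 2)/((k - 4)*(k + 4) + 0) = -5/((-4 + k)*(4 + k) + 0) = -5*1/((-4 + k)*(4 + k)) = -5/((-4 + k)*(4 + k)))
I(6, 5)*(-14 + U(1)) = 3*(-14 - 5/(-16 + 1**2))/8 = 3*(-14 - 5/(-16 + 1))/8 = 3*(-14 - 5/(-15))/8 = 3*(-14 - 5*(-1/15))/8 = 3*(-14 + 1/3)/8 = (3/8)*(-41/3) = -41/8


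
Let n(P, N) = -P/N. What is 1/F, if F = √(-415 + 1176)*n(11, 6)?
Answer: -6*√761/8371 ≈ -0.019773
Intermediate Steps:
n(P, N) = -P/N
F = -11*√761/6 (F = √(-415 + 1176)*(-1*11/6) = √761*(-1*11*⅙) = √761*(-11/6) = -11*√761/6 ≈ -50.575)
1/F = 1/(-11*√761/6) = -6*√761/8371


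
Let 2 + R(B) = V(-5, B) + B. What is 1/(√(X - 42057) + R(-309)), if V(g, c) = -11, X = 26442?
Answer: -322/119299 - 3*I*√1735/119299 ≈ -0.0026991 - 0.0010475*I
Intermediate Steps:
R(B) = -13 + B (R(B) = -2 + (-11 + B) = -13 + B)
1/(√(X - 42057) + R(-309)) = 1/(√(26442 - 42057) + (-13 - 309)) = 1/(√(-15615) - 322) = 1/(3*I*√1735 - 322) = 1/(-322 + 3*I*√1735)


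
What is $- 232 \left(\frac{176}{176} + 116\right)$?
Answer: $-27144$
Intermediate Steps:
$- 232 \left(\frac{176}{176} + 116\right) = - 232 \left(176 \cdot \frac{1}{176} + 116\right) = - 232 \left(1 + 116\right) = \left(-232\right) 117 = -27144$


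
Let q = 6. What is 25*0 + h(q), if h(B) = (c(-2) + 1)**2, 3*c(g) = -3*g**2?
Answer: 9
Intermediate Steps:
c(g) = -g**2 (c(g) = (-3*g**2)/3 = -g**2)
h(B) = 9 (h(B) = (-1*(-2)**2 + 1)**2 = (-1*4 + 1)**2 = (-4 + 1)**2 = (-3)**2 = 9)
25*0 + h(q) = 25*0 + 9 = 0 + 9 = 9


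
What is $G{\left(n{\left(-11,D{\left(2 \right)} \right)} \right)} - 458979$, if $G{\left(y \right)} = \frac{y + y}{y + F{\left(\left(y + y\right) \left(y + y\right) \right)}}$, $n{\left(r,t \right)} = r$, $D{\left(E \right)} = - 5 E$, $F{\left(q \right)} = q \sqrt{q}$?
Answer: $- \frac{443832695}{967} \approx -4.5898 \cdot 10^{5}$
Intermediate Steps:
$F{\left(q \right)} = q^{\frac{3}{2}}$
$G{\left(y \right)} = \frac{2 y}{y + 8 \left(y^{2}\right)^{\frac{3}{2}}}$ ($G{\left(y \right)} = \frac{y + y}{y + \left(\left(y + y\right) \left(y + y\right)\right)^{\frac{3}{2}}} = \frac{2 y}{y + \left(2 y 2 y\right)^{\frac{3}{2}}} = \frac{2 y}{y + \left(4 y^{2}\right)^{\frac{3}{2}}} = \frac{2 y}{y + 8 \left(y^{2}\right)^{\frac{3}{2}}}$)
$G{\left(n{\left(-11,D{\left(2 \right)} \right)} \right)} - 458979 = 2 \left(-11\right) \frac{1}{-11 + 8 \left(\left(-11\right)^{2}\right)^{\frac{3}{2}}} - 458979 = 2 \left(-11\right) \frac{1}{-11 + 8 \cdot 121^{\frac{3}{2}}} - 458979 = 2 \left(-11\right) \frac{1}{-11 + 8 \cdot 1331} - 458979 = 2 \left(-11\right) \frac{1}{-11 + 10648} - 458979 = 2 \left(-11\right) \frac{1}{10637} - 458979 = - \frac{2}{967} - 458979 = - \frac{443832695}{967}$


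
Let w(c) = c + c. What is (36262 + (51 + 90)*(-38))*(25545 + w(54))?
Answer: 792780312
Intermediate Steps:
w(c) = 2*c
(36262 + (51 + 90)*(-38))*(25545 + w(54)) = (36262 + (51 + 90)*(-38))*(25545 + 2*54) = (36262 + 141*(-38))*(25545 + 108) = (36262 - 5358)*25653 = 30904*25653 = 792780312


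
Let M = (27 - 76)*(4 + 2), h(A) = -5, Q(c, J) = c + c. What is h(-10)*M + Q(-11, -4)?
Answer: 1448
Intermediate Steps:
Q(c, J) = 2*c
M = -294 (M = -49*6 = -294)
h(-10)*M + Q(-11, -4) = -5*(-294) + 2*(-11) = 1470 - 22 = 1448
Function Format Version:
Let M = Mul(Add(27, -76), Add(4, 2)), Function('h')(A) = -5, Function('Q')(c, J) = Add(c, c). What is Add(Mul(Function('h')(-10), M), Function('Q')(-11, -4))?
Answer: 1448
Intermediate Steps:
Function('Q')(c, J) = Mul(2, c)
M = -294 (M = Mul(-49, 6) = -294)
Add(Mul(Function('h')(-10), M), Function('Q')(-11, -4)) = Add(Mul(-5, -294), Mul(2, -11)) = Add(1470, -22) = 1448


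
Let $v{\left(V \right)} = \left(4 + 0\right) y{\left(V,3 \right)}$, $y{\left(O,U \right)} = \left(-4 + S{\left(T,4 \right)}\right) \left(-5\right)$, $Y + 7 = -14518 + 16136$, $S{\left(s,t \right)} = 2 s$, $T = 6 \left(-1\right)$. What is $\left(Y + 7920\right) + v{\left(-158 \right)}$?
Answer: $9851$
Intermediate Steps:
$T = -6$
$Y = 1611$ ($Y = -7 + \left(-14518 + 16136\right) = -7 + 1618 = 1611$)
$y{\left(O,U \right)} = 80$ ($y{\left(O,U \right)} = \left(-4 + 2 \left(-6\right)\right) \left(-5\right) = \left(-4 - 12\right) \left(-5\right) = \left(-16\right) \left(-5\right) = 80$)
$v{\left(V \right)} = 320$ ($v{\left(V \right)} = \left(4 + 0\right) 80 = 4 \cdot 80 = 320$)
$\left(Y + 7920\right) + v{\left(-158 \right)} = \left(1611 + 7920\right) + 320 = 9531 + 320 = 9851$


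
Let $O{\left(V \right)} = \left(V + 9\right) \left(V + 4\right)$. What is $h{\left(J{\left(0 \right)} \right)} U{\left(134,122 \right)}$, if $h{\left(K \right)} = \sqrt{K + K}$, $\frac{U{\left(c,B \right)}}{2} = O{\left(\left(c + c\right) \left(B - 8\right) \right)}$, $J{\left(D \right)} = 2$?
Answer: $3735287664$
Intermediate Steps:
$O{\left(V \right)} = \left(4 + V\right) \left(9 + V\right)$ ($O{\left(V \right)} = \left(9 + V\right) \left(4 + V\right) = \left(4 + V\right) \left(9 + V\right)$)
$U{\left(c,B \right)} = 72 + 8 c^{2} \left(-8 + B\right)^{2} + 52 c \left(-8 + B\right)$ ($U{\left(c,B \right)} = 2 \left(36 + \left(\left(c + c\right) \left(B - 8\right)\right)^{2} + 13 \left(c + c\right) \left(B - 8\right)\right) = 2 \left(36 + \left(2 c \left(-8 + B\right)\right)^{2} + 13 \cdot 2 c \left(-8 + B\right)\right) = 2 \left(36 + 4 c^{2} \left(-8 + B\right)^{2} + 26 c \left(-8 + B\right)\right) = 72 + 8 c^{2} \left(-8 + B\right)^{2} + 52 c \left(-8 + B\right)$)
$h{\left(K \right)} = \sqrt{2} \sqrt{K}$ ($h{\left(K \right)} = \sqrt{2 K} = \sqrt{2} \sqrt{K}$)
$h{\left(J{\left(0 \right)} \right)} U{\left(134,122 \right)} = \sqrt{2} \sqrt{2} \left(72 + 8 \cdot 134^{2} \left(-8 + 122\right)^{2} + 52 \cdot 134 \left(-8 + 122\right)\right) = 2 \left(72 + 8 \cdot 17956 \cdot 114^{2} + 52 \cdot 134 \cdot 114\right) = 2 \left(72 + 8 \cdot 17956 \cdot 12996 + 794352\right) = 2 \left(72 + 1866849408 + 794352\right) = 2 \cdot 1867643832 = 3735287664$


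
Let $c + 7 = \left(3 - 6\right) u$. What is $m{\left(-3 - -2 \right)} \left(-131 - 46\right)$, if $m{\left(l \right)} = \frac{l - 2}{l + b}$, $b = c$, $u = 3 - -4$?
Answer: $- \frac{531}{29} \approx -18.31$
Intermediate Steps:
$u = 7$ ($u = 3 + 4 = 7$)
$c = -28$ ($c = -7 + \left(3 - 6\right) 7 = -7 - 21 = -28$)
$b = -28$
$m{\left(l \right)} = \frac{-2 + l}{-28 + l}$ ($m{\left(l \right)} = \frac{l - 2}{l - 28} = \frac{-2 + l}{-28 + l}$)
$m{\left(-3 - -2 \right)} \left(-131 - 46\right) = \frac{-2 - 1}{-28 - 1} \left(-131 - 46\right) = \frac{-2 + \left(-3 + 2\right)}{-28 + \left(-3 + 2\right)} \left(-177\right) = \frac{-2 - 1}{-28 - 1} \left(-177\right) = \frac{1}{-29} \left(-3\right) \left(-177\right) = \left(- \frac{1}{29}\right) \left(-3\right) \left(-177\right) = \frac{3}{29} \left(-177\right) = - \frac{531}{29}$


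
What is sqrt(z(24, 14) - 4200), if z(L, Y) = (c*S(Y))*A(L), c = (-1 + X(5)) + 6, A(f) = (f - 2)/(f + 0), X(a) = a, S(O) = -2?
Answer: I*sqrt(37965)/3 ≈ 64.949*I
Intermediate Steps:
A(f) = (-2 + f)/f
c = 10 (c = (-1 + 5) + 6 = 4 + 6 = 10)
z(L, Y) = -20*(-2 + L)/L (z(L, Y) = (10*(-2))*((-2 + L)/L) = -20*(-2 + L)/L)
sqrt(z(24, 14) - 4200) = sqrt((-20 + 40/24) - 4200) = sqrt((-20 + 40*(1/24)) - 4200) = sqrt((-20 + 5/3) - 4200) = sqrt(-55/3 - 4200) = sqrt(-12655/3) = I*sqrt(37965)/3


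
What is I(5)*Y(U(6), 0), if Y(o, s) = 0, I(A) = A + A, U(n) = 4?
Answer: 0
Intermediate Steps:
I(A) = 2*A
I(5)*Y(U(6), 0) = (2*5)*0 = 10*0 = 0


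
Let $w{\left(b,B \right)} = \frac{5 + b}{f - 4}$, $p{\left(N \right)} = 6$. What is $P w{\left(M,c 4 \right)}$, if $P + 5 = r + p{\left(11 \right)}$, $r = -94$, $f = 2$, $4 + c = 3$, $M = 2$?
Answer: $\frac{651}{2} \approx 325.5$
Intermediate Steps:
$c = -1$ ($c = -4 + 3 = -1$)
$P = -93$ ($P = -5 + \left(-94 + 6\right) = -5 - 88 = -93$)
$w{\left(b,B \right)} = - \frac{5}{2} - \frac{b}{2}$ ($w{\left(b,B \right)} = \frac{5 + b}{2 - 4} = \frac{5 + b}{-2} = \left(5 + b\right) \left(- \frac{1}{2}\right) = - \frac{5}{2} - \frac{b}{2}$)
$P w{\left(M,c 4 \right)} = - 93 \left(- \frac{5}{2} - 1\right) = \left(-93\right) \left(- \frac{7}{2}\right) = \frac{651}{2}$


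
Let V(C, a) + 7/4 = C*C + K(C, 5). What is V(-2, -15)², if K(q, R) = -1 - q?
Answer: 169/16 ≈ 10.563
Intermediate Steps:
V(C, a) = -11/4 + C² - C (V(C, a) = -7/4 + (C*C + (-1 - C)) = -7/4 + (C² + (-1 - C)) = -7/4 + (-1 + C² - C) = -11/4 + C² - C)
V(-2, -15)² = (-11/4 + (-2)² - 1*(-2))² = (-11/4 + 4 + 2)² = (13/4)² = 169/16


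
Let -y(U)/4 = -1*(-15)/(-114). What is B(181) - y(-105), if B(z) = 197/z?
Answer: 1933/3439 ≈ 0.56208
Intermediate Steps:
y(U) = 10/19 (y(U) = -4*(-1*(-15))/(-114) = -60*(-1)/114 = -4*(-5/38) = 10/19)
B(181) - y(-105) = 197/181 - 1*10/19 = 197*(1/181) - 10/19 = 197/181 - 10/19 = 1933/3439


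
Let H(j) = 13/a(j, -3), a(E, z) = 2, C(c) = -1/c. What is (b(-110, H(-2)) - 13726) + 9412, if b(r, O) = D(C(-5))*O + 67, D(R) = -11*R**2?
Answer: -212493/50 ≈ -4249.9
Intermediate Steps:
H(j) = 13/2
b(r, O) = 67 - 11*O/25 (b(r, O) = (-11*(-1/(-5))**2)*O + 67 = (-11*(-1*(-1/5))**2)*O + 67 = (-11*(1/5)**2)*O + 67 = (-11*1/25)*O + 67 = -11*O/25 + 67 = 67 - 11*O/25)
(b(-110, H(-2)) - 13726) + 9412 = ((67 - 11/25*13/2) - 13726) + 9412 = ((67 - 143/50) - 13726) + 9412 = (3207/50 - 13726) + 9412 = -683093/50 + 9412 = -212493/50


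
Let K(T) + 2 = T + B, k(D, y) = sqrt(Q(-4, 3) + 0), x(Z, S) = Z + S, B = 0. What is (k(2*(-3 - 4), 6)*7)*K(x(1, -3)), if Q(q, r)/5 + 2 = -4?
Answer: -28*I*sqrt(30) ≈ -153.36*I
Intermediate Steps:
Q(q, r) = -30 (Q(q, r) = -10 + 5*(-4) = -10 - 20 = -30)
x(Z, S) = S + Z
k(D, y) = I*sqrt(30) (k(D, y) = sqrt(-30 + 0) = sqrt(-30) = I*sqrt(30))
K(T) = -2 + T (K(T) = -2 + (T + 0) = -2 + T)
(k(2*(-3 - 4), 6)*7)*K(x(1, -3)) = ((I*sqrt(30))*7)*(-2 + (-3 + 1)) = (7*I*sqrt(30))*(-2 - 2) = (7*I*sqrt(30))*(-4) = -28*I*sqrt(30)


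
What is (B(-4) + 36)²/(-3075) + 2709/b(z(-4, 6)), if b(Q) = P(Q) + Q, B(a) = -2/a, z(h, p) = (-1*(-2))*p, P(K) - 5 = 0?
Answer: 33230107/209100 ≈ 158.92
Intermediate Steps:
P(K) = 5 (P(K) = 5 + 0 = 5)
z(h, p) = 2*p
b(Q) = 5 + Q
(B(-4) + 36)²/(-3075) + 2709/b(z(-4, 6)) = (-2/(-4) + 36)²/(-3075) + 2709/(5 + 2*6) = (-2*(-¼) + 36)²*(-1/3075) + 2709/(5 + 12) = (½ + 36)²*(-1/3075) + 2709/17 = (73/2)²*(-1/3075) + 2709*(1/17) = (5329/4)*(-1/3075) + 2709/17 = -5329/12300 + 2709/17 = 33230107/209100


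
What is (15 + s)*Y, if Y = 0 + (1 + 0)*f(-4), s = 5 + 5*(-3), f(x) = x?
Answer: -20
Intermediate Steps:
s = -10 (s = 5 - 15 = -10)
Y = -4 (Y = 0 + (1 + 0)*(-4) = 0 + 1*(-4) = 0 - 4 = -4)
(15 + s)*Y = (15 - 10)*(-4) = 5*(-4) = -20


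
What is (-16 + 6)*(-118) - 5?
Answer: 1175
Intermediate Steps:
(-16 + 6)*(-118) - 5 = -10*(-118) - 5 = 1180 - 5 = 1175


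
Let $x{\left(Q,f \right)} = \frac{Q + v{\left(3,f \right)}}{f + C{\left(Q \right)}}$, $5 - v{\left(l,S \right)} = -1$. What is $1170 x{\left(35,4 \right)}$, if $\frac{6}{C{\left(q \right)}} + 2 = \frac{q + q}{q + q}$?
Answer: $-23985$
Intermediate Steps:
$C{\left(q \right)} = -6$ ($C{\left(q \right)} = \frac{6}{-2 + \frac{q + q}{q + q}} = \frac{6}{-2 + \frac{2 q}{2 q}} = \frac{6}{-2 + 2 q \frac{1}{2 q}} = \frac{6}{-2 + 1} = \frac{6}{-1} = 6 \left(-1\right) = -6$)
$v{\left(l,S \right)} = 6$ ($v{\left(l,S \right)} = 5 - -1 = 5 + 1 = 6$)
$x{\left(Q,f \right)} = \frac{6 + Q}{-6 + f}$ ($x{\left(Q,f \right)} = \frac{Q + 6}{f - 6} = \frac{6 + Q}{-6 + f}$)
$1170 x{\left(35,4 \right)} = 1170 \frac{6 + 35}{-6 + 4} = 1170 \frac{1}{-2} \cdot 41 = 1170 \left(\left(- \frac{1}{2}\right) 41\right) = 1170 \left(- \frac{41}{2}\right) = -23985$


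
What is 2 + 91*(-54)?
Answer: -4912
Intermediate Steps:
2 + 91*(-54) = 2 - 4914 = -4912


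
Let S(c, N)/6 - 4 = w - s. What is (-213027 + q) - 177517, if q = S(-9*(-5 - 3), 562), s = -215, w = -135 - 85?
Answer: -390550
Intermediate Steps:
w = -220
S(c, N) = -6 (S(c, N) = 24 + 6*(-220 - 1*(-215)) = 24 + 6*(-220 + 215) = 24 + 6*(-5) = 24 - 30 = -6)
q = -6
(-213027 + q) - 177517 = (-213027 - 6) - 177517 = -213033 - 177517 = -390550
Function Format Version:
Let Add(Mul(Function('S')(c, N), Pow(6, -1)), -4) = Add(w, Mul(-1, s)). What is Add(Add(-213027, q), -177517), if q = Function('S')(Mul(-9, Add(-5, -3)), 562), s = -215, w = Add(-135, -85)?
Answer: -390550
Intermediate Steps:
w = -220
Function('S')(c, N) = -6 (Function('S')(c, N) = Add(24, Mul(6, Add(-220, Mul(-1, -215)))) = Add(24, Mul(6, Add(-220, 215))) = Add(24, Mul(6, -5)) = Add(24, -30) = -6)
q = -6
Add(Add(-213027, q), -177517) = Add(Add(-213027, -6), -177517) = Add(-213033, -177517) = -390550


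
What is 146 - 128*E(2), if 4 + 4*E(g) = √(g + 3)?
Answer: 274 - 32*√5 ≈ 202.45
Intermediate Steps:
E(g) = -1 + √(3 + g)/4 (E(g) = -1 + √(g + 3)/4 = -1 + √(3 + g)/4)
146 - 128*E(2) = 146 - 128*(-1 + √(3 + 2)/4) = 146 - 128*(-1 + √5/4) = 146 + (128 - 32*√5) = 274 - 32*√5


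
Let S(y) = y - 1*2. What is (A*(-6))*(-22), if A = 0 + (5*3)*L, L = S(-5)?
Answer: -13860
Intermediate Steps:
S(y) = -2 + y (S(y) = y - 2 = -2 + y)
L = -7 (L = -2 - 5 = -7)
A = -105 (A = 0 + (5*3)*(-7) = 0 + 15*(-7) = 0 - 105 = -105)
(A*(-6))*(-22) = -105*(-6)*(-22) = 630*(-22) = -13860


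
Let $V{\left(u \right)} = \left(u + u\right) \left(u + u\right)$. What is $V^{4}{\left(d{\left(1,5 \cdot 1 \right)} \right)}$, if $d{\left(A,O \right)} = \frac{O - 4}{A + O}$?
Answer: $\frac{1}{6561} \approx 0.00015242$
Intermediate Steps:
$d{\left(A,O \right)} = \frac{-4 + O}{A + O}$
$V{\left(u \right)} = 4 u^{2}$ ($V{\left(u \right)} = 2 u 2 u = 4 u^{2}$)
$V^{4}{\left(d{\left(1,5 \cdot 1 \right)} \right)} = \left(4 \left(\frac{-4 + 5 \cdot 1}{1 + 5 \cdot 1}\right)^{2}\right)^{4} = \left(4 \left(\frac{-4 + 5}{1 + 5}\right)^{2}\right)^{4} = \left(4 \left(\frac{1}{6} \cdot 1\right)^{2}\right)^{4} = \left(\frac{4}{36}\right)^{4} = \left(4 \cdot \frac{1}{36}\right)^{4} = \left(\frac{1}{9}\right)^{4} = \frac{1}{6561}$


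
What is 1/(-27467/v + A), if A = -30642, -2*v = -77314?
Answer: -38657/1184555261 ≈ -3.2634e-5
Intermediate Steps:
v = 38657 (v = -½*(-77314) = 38657)
1/(-27467/v + A) = 1/(-27467/38657 - 30642) = 1/(-1184555261/38657) = -38657/1184555261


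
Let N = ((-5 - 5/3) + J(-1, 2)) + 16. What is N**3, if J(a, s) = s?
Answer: 39304/27 ≈ 1455.7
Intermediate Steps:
N = 34/3 (N = ((-5 - 5/3) + 2) + 16 = (-20/3 + 2) + 16 = -14/3 + 16 = 34/3 ≈ 11.333)
N**3 = (34/3)**3 = 39304/27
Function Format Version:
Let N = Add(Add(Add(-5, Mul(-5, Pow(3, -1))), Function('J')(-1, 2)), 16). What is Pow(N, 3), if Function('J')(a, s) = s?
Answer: Rational(39304, 27) ≈ 1455.7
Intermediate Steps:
N = Rational(34, 3) (N = Add(Add(Add(-5, Mul(-5, Pow(3, -1))), 2), 16) = Add(Add(Add(-5, Mul(-5, Rational(1, 3))), 2), 16) = Add(Add(Add(-5, Rational(-5, 3)), 2), 16) = Add(Add(Rational(-20, 3), 2), 16) = Add(Rational(-14, 3), 16) = Rational(34, 3) ≈ 11.333)
Pow(N, 3) = Pow(Rational(34, 3), 3) = Rational(39304, 27)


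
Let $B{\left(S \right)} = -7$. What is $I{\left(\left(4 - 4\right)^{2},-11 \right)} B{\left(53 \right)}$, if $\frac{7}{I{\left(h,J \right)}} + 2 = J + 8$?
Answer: $\frac{49}{5} \approx 9.8$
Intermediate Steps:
$I{\left(h,J \right)} = \frac{7}{6 + J}$ ($I{\left(h,J \right)} = \frac{7}{-2 + \left(J + 8\right)} = \frac{7}{-2 + \left(8 + J\right)} = \frac{7}{6 + J}$)
$I{\left(\left(4 - 4\right)^{2},-11 \right)} B{\left(53 \right)} = \frac{7}{6 - 11} \left(-7\right) = \frac{7}{-5} \left(-7\right) = 7 \left(- \frac{1}{5}\right) \left(-7\right) = \left(- \frac{7}{5}\right) \left(-7\right) = \frac{49}{5}$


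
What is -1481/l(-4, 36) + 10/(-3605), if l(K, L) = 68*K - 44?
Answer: 1067169/227836 ≈ 4.6839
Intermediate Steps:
l(K, L) = -44 + 68*K
-1481/l(-4, 36) + 10/(-3605) = -1481/(-44 + 68*(-4)) + 10/(-3605) = -1481/(-44 - 272) + 10*(-1/3605) = -1481/(-316) - 2/721 = -1481*(-1/316) - 2/721 = 1481/316 - 2/721 = 1067169/227836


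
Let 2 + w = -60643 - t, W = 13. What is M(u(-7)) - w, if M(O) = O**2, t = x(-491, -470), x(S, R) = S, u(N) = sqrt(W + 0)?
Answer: 60167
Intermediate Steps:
u(N) = sqrt(13) (u(N) = sqrt(13 + 0) = sqrt(13))
t = -491
w = -60154 (w = -2 + (-60643 - 1*(-491)) = -2 + (-60643 + 491) = -2 - 60152 = -60154)
M(u(-7)) - w = (sqrt(13))**2 - 1*(-60154) = 13 + 60154 = 60167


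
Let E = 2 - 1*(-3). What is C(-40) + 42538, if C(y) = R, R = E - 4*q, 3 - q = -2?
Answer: 42523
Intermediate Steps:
q = 5 (q = 3 - 1*(-2) = 3 + 2 = 5)
E = 5 (E = 2 + 3 = 5)
R = -15 (R = 5 - 4*5 = 5 - 20 = -15)
C(y) = -15
C(-40) + 42538 = -15 + 42538 = 42523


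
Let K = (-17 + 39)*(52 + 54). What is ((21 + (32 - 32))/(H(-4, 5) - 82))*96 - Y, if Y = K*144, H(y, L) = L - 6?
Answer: -27874080/83 ≈ -3.3583e+5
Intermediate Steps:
H(y, L) = -6 + L
K = 2332 (K = 22*106 = 2332)
Y = 335808 (Y = 2332*144 = 335808)
((21 + (32 - 32))/(H(-4, 5) - 82))*96 - Y = ((21 + (32 - 32))/((-6 + 5) - 82))*96 - 1*335808 = ((21 + 0)/(-1 - 82))*96 - 335808 = (21/(-83))*96 - 335808 = (21*(-1/83))*96 - 335808 = -21/83*96 - 335808 = -2016/83 - 335808 = -27874080/83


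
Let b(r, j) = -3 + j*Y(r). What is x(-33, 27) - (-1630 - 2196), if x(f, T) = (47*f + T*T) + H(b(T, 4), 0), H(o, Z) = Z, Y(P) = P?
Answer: 3004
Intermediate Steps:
b(r, j) = -3 + j*r
x(f, T) = T**2 + 47*f (x(f, T) = (47*f + T*T) + 0 = (47*f + T**2) + 0 = (T**2 + 47*f) + 0 = T**2 + 47*f)
x(-33, 27) - (-1630 - 2196) = (27**2 + 47*(-33)) - (-1630 - 2196) = (729 - 1551) - 1*(-3826) = -822 + 3826 = 3004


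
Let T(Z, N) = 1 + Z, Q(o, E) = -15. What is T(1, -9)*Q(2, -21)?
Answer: -30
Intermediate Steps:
T(1, -9)*Q(2, -21) = (1 + 1)*(-15) = 2*(-15) = -30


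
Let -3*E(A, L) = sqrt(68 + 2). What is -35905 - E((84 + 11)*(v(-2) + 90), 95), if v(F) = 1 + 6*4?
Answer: -35905 + sqrt(70)/3 ≈ -35902.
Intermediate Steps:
v(F) = 25 (v(F) = 1 + 24 = 25)
E(A, L) = -sqrt(70)/3 (E(A, L) = -sqrt(68 + 2)/3 = -sqrt(70)/3)
-35905 - E((84 + 11)*(v(-2) + 90), 95) = -35905 - (-1)*sqrt(70)/3 = -35905 + sqrt(70)/3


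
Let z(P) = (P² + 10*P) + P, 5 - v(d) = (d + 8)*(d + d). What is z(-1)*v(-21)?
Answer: 5410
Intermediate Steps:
v(d) = 5 - 2*d*(8 + d) (v(d) = 5 - (d + 8)*(d + d) = 5 - (8 + d)*2*d = 5 - 2*d*(8 + d))
z(P) = P² + 11*P
z(-1)*v(-21) = (-(11 - 1))*(5 - 16*(-21) - 2*(-21)²) = (-1*10)*(5 + 336 - 2*441) = -10*(5 + 336 - 882) = -10*(-541) = 5410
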